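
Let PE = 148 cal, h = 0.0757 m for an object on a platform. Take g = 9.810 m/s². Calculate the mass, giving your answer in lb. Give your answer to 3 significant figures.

1840 lb

Solving PE = m·g·h for m: m = PE/(g·h).
PE = 148 cal = 619.2 J; h = 0.0757 m; g = 9.810 m/s².
m = 833.9 kg
833.9 kg × (1 lb / 0.4536 kg) = 1838 lb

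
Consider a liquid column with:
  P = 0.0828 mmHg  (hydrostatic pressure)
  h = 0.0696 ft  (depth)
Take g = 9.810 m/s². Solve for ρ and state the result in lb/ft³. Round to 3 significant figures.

Rearranging P = ρ·g·h for ρ: ρ = P/(g·h).
P = 0.0828 mmHg = 11.04 Pa; h = 0.0696 ft = 0.02121 m; g = 9.810 m/s².
ρ = 53.04 kg/m³
53.04 kg/m³ × (1 lb/ft³ / 16.02 kg/m³) = 3.311 lb/ft³

3.31 lb/ft³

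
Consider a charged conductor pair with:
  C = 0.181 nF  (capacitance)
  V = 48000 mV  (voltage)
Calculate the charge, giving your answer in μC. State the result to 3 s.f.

0.00869 μC

Rearranging: Q = CV.
C = 0.181 nF = 1.810×10^-10 F; V = 48000 mV = 48.00 V.
Q = 8.688×10^-9 C
8.688×10^-9 C × (1 μC / 1.000×10^-6 C) = 0.008688 μC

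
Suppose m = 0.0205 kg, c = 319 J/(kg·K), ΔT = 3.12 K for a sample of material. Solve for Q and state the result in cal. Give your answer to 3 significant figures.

4.88 cal

Directly: Q = mcΔT.
m = 0.0205 kg; c = 319 J/(kg·K); ΔT = 3.12 K.
Q = 20.40 J
20.40 J × (1 cal / 4.184 J) = 4.876 cal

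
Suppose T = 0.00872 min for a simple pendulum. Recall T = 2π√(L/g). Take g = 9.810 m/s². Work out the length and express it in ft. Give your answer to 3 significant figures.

0.223 ft

Rearranging: L = g·(T/2π)².
T = 0.00872 min = 0.5232 s; g = 9.810 m/s².
L = 0.06802 m
0.06802 m × (1 ft / 0.3048 m) = 0.2232 ft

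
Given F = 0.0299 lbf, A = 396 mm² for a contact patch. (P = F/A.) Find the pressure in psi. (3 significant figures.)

Directly: P = F/A.
F = 0.0299 lbf = 0.1330 N; A = 396 mm² = 3.960×10^-4 m².
P = 335.9 Pa
335.9 Pa × (1 psi / 6895 Pa) = 0.04871 psi

0.0487 psi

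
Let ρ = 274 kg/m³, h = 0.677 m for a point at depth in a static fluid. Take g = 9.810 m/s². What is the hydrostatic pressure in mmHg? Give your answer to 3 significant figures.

P is given directly by: P = ρgh.
ρ = 274 kg/m³; h = 0.677 m; g = 9.810 m/s².
P = 1820 Pa
1820 Pa × (1 mmHg / 133.3 Pa) = 13.65 mmHg

13.6 mmHg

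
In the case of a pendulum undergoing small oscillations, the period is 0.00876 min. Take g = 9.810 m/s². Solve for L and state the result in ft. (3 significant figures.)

0.225 ft

Rearranging: L = g·(T/2π)².
T = 0.00876 min = 0.5256 s; g = 9.810 m/s².
L = 0.06865 m
0.06865 m × (1 ft / 0.3048 m) = 0.2252 ft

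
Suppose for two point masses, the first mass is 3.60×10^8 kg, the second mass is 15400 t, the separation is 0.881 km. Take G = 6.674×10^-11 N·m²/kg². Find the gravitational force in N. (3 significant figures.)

0.477 N

From Newton's law of gravitation: F = Gm₁m₂/r².
m₁ = 3.60×10^8 kg; m₂ = 15400 t = 1.540×10^7 kg; r = 0.881 km = 881.0 m; G = 6.674×10^-11 N·m²/kg².
F = 0.4767 N  (the unit combination reduces to kg·m/s² = N)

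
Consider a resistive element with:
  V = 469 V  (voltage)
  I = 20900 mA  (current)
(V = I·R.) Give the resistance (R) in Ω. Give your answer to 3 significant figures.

Rearranging V = I·R for R: R = V/I.
V = 469 V; I = 20900 mA = 20.90 A.
R = 22.44 Ω

22.4 Ω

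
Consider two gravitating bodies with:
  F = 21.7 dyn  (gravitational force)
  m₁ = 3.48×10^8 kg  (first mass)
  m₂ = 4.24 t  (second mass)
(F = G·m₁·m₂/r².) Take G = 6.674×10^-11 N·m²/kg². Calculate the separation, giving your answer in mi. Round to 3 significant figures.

From Newton's law of gravitation: r = √(G·m₁m₂/F).
F = 21.7 dyn = 2.170×10^-4 N; m₁ = 3.48×10^8 kg; m₂ = 4.24 t = 4240 kg; G = 6.674×10^-11 N·m²/kg².
r = 673.7 m
673.7 m × (1 mi / 1609 m) = 0.4186 mi

0.419 mi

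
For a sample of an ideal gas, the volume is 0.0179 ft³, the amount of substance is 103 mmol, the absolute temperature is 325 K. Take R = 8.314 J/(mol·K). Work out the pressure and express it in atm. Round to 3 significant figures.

Directly: P = nRT/V.
V = 0.0179 ft³ = 5.069×10^-4 m³; n = 103 mmol = 0.1030 mol; T = 325 K; R = 8.314 J/(mol·K).
P = 5.491×10^5 Pa
5.491×10^5 Pa × (1 atm / 1.013×10^5 Pa) = 5.419 atm

5.42 atm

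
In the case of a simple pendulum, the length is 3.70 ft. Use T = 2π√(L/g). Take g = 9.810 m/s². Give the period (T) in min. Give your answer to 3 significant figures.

0.0355 min

Directly: T = 2π√(L/g).
L = 3.70 ft = 1.128 m; g = 9.810 m/s².
T = 2.130 s
2.130 s × (1 min / 60.00 s) = 0.03551 min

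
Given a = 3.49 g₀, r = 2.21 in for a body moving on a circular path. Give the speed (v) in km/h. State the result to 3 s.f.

Solving a = v²/r for v: v = √(a·r).
a = 3.49 g₀ = 34.23 m/s²; r = 2.21 in = 0.05613 m.
v = 1.386 m/s
1.386 m/s × (1 km/h / 0.2778 m/s) = 4.990 km/h

4.99 km/h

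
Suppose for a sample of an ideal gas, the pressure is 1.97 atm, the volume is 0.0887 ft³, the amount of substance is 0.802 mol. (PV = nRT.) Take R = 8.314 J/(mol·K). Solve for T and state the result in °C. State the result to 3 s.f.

From the ideal-gas law: T = PV/(nR).
P = 1.97 atm = 1.996×10^5 Pa; V = 0.0887 ft³ = 0.002512 m³; n = 0.802 mol; R = 8.314 J/(mol·K).
T = 75.19 K
75.19 K − 273.15 = -198.0 °C

-198 °C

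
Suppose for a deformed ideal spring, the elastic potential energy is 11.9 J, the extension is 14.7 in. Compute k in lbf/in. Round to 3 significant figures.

0.975 lbf/in

Rearranging U = ½k·x² for k: k = 2U/x².
U = 11.9 J; x = 14.7 in = 0.3734 m.
k = 170.7 N/m
170.7 N/m × (1 lbf/in / 175.1 N/m) = 0.9748 lbf/in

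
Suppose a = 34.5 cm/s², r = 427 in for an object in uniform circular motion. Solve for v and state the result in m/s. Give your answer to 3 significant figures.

Rearranging: v = √(a·r).
a = 34.5 cm/s² = 0.3450 m/s²; r = 427 in = 10.85 m.
v = 1.934 m/s

1.93 m/s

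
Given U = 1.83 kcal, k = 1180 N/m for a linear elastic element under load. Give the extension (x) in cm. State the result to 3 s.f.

360 cm

Rearranging: x = √(2U/k).
U = 1.83 kcal = 7657 J; k = 1180 N/m.
x = 3.602 m
3.602 m × (1 cm / 0.01000 m) = 360.2 cm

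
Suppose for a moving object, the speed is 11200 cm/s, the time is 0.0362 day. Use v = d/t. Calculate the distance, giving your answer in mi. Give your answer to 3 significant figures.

218 mi

Solving v = d/t for d: d = v·t.
v = 11200 cm/s = 112.0 m/s; t = 0.0362 day = 3128 s.
d = 3.503×10^5 m
3.503×10^5 m × (1 mi / 1609 m) = 217.7 mi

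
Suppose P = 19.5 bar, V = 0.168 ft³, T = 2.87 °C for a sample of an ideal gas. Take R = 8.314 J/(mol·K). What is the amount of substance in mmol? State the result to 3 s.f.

From the ideal-gas law: n = PV/(RT).
P = 19.5 bar = 1.950×10^6 Pa; V = 0.168 ft³ = 0.004757 m³; T = 2.87 °C = 276.0 K; R = 8.314 J/(mol·K).
n = 4.042 mol
4.042 mol × (1 mmol / 0.001000 mol) = 4042 mmol

4040 mmol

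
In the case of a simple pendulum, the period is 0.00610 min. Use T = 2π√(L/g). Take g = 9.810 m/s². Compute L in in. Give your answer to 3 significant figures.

1.31 in

Solving T = 2π√(L/g) for L: L = g·(T/2π)².
T = 0.00610 min = 0.3660 s; g = 9.810 m/s².
L = 0.03329 m
0.03329 m × (1 in / 0.02540 m) = 1.311 in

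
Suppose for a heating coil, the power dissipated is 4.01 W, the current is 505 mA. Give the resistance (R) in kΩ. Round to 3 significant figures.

Solving P = I²R for R: R = P/I².
P = 4.01 W; I = 505 mA = 0.5050 A.
R = 15.72 Ω
15.72 Ω × (1 kΩ / 1000 Ω) = 0.01572 kΩ

0.0157 kΩ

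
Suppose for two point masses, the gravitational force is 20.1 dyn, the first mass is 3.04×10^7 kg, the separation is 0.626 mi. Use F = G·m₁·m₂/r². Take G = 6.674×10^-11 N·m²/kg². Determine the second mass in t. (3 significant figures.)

101 t

Rearranging F = G·m₁·m₂/r² for m₂: m₂ = F·r²/(G·m₁).
F = 20.1 dyn = 2.010×10^-4 N; m₁ = 3.04×10^7 kg; r = 0.626 mi = 1007 m; G = 6.674×10^-11 N·m²/kg².
m₂ = 1.006×10^5 kg
1.006×10^5 kg × (1 t / 1000 kg) = 100.6 t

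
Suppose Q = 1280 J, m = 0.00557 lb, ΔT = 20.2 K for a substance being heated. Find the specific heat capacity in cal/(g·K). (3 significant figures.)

Solving Q = m·c·ΔT for c: c = Q/(m·ΔT).
Q = 1280 J; m = 0.00557 lb = 0.002527 kg; ΔT = 20.2 K.
c = 25081 J/(kg·K)
25081 J/(kg·K) × (1 cal/(g·K) / 4184 J/(kg·K)) = 5.994 cal/(g·K)

5.99 cal/(g·K)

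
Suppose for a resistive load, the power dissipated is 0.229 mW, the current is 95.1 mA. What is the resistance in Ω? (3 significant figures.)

0.0253 Ω

Solving P = I²R for R: R = P/I².
P = 0.229 mW = 2.290×10^-4 W; I = 95.1 mA = 0.09510 A.
R = 0.02532 Ω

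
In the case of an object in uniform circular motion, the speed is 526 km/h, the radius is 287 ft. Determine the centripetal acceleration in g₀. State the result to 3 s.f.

24.9 g₀

a is given directly by: a = v²/r.
v = 526 km/h = 146.1 m/s; r = 287 ft = 87.48 m.
a = 244.0 m/s²
244.0 m/s² × (1 g₀ / 9.807 m/s²) = 24.89 g₀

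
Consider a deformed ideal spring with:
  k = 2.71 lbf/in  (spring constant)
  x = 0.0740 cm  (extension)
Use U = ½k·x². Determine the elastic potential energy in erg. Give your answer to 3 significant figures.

Directly: U = ½kx².
k = 2.71 lbf/in = 474.6 N/m; x = 0.0740 cm = 7.400×10^-4 m.
U = 1.299×10^-4 J
1.299×10^-4 J × (1 erg / 1.000×10^-7 J) = 1299 erg

1300 erg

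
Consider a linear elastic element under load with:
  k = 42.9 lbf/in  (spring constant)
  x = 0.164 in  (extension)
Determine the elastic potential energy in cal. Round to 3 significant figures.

U is given directly by: U = ½kx².
k = 42.9 lbf/in = 7513 N/m; x = 0.164 in = 0.004166 m.
U = 0.06518 J
0.06518 J × (1 cal / 4.184 J) = 0.01558 cal

0.0156 cal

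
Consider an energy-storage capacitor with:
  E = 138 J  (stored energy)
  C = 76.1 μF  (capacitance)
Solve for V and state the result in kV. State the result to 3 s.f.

Solving E = ½C·V² for V: V = √(2E/C).
E = 138 J; C = 76.1 μF = 7.610×10^-5 F.
V = 1904 V
1904 V × (1 kV / 1000 V) = 1.904 kV

1.90 kV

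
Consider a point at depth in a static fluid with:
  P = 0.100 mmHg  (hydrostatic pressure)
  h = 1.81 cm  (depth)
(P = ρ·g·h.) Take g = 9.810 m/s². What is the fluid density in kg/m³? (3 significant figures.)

75.1 kg/m³

Rearranging P = ρ·g·h for ρ: ρ = P/(g·h).
P = 0.100 mmHg = 13.33 Pa; h = 1.81 cm = 0.01810 m; g = 9.810 m/s².
ρ = 75.09 kg/m³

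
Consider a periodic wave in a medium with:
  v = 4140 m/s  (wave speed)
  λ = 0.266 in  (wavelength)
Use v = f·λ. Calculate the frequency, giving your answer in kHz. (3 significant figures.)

Solving v = f·λ for f: f = v/λ.
v = 4140 m/s; λ = 0.266 in = 0.006756 m.
f = 6.128×10^5 Hz
6.128×10^5 Hz × (1 kHz / 1000 Hz) = 612.8 kHz

613 kHz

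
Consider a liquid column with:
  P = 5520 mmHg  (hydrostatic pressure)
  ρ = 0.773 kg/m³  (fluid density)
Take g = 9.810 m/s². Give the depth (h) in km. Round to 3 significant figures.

Rearranging P = ρ·g·h for h: h = P/(ρ·g).
P = 5520 mmHg = 7.359×10^5 Pa; ρ = 0.773 kg/m³; g = 9.810 m/s².
h = 97049 m
97049 m × (1 km / 1000 m) = 97.05 km

97.0 km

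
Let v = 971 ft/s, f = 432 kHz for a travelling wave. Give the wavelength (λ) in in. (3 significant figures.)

Rearranging v = f·λ for λ: λ = v/f.
v = 971 ft/s = 296.0 m/s; f = 432 kHz = 4.320×10^5 Hz.
λ = 6.851×10^-4 m
6.851×10^-4 m × (1 in / 0.02540 m) = 0.02697 in

0.0270 in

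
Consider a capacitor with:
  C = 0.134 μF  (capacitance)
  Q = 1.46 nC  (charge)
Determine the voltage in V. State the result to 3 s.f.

0.0109 V

Rearranging C = Q/V for V: V = Q/C.
C = 0.134 μF = 1.340×10^-7 F; Q = 1.46 nC = 1.460×10^-9 C.
V = 0.01090 V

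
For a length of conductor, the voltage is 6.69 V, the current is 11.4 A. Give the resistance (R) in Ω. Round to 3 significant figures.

Solving V = I·R for R: R = V/I.
V = 6.69 V; I = 11.4 A.
R = 0.5868 Ω

0.587 Ω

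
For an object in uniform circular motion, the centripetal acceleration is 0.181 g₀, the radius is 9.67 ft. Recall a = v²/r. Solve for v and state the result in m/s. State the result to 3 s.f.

2.29 m/s

Solving a = v²/r for v: v = √(a·r).
a = 0.181 g₀ = 1.775 m/s²; r = 9.67 ft = 2.947 m.
v = 2.287 m/s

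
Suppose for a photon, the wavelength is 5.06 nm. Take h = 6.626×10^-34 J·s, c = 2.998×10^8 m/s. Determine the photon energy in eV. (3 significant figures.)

245 eV

E is given directly by: E = hc/λ.
λ = 5.06 nm = 5.060×10^-9 m; h = 6.626×10^-34 J·s; c = 2.998×10^8 m/s.
E = 3.926×10^-17 J  (the unit combination reduces to kg·m²/s² = J)
3.926×10^-17 J × (1 eV / 1.602×10^-19 J) = 245.0 eV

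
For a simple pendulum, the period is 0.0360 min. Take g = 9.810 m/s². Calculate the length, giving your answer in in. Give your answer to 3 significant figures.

45.6 in

Solving T = 2π√(L/g) for L: L = g·(T/2π)².
T = 0.0360 min = 2.160 s; g = 9.810 m/s².
L = 1.159 m
1.159 m × (1 in / 0.02540 m) = 45.64 in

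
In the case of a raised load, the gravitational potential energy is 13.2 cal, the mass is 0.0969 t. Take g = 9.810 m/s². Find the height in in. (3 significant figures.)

Rearranging: h = PE/(m·g).
PE = 13.2 cal = 55.23 J; m = 0.0969 t = 96.90 kg; g = 9.810 m/s².
h = 0.05810 m
0.05810 m × (1 in / 0.02540 m) = 2.287 in

2.29 in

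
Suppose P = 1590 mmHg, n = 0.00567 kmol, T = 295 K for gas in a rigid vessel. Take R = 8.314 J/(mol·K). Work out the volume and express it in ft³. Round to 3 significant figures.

From the ideal-gas law: V = nRT/P.
P = 1590 mmHg = 2.120×10^5 Pa; n = 0.00567 kmol = 5.670 mol; T = 295 K; R = 8.314 J/(mol·K).
V = 0.06560 m³
0.06560 m³ × (1 ft³ / 0.02832 m³) = 2.317 ft³

2.32 ft³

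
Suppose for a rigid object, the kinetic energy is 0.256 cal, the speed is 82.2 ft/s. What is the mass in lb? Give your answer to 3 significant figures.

Solving KE = ½mv² for m: m = 2·KE/v².
KE = 0.256 cal = 1.071 J; v = 82.2 ft/s = 25.05 m/s.
m = 0.003413 kg
0.003413 kg × (1 lb / 0.4536 kg) = 0.007524 lb

0.00752 lb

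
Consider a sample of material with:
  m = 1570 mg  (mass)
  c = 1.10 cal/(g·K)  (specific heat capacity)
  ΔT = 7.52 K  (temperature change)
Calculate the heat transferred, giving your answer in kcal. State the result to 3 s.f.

Directly: Q = mcΔT.
m = 1570 mg = 0.001570 kg; c = 1.10 cal/(g·K) = 4602 J/(kg·K); ΔT = 7.52 K.
Q = 54.34 J  (the unit combination reduces to kg·m²/s² = J)
54.34 J × (1 kcal / 4184 J) = 0.01299 kcal

0.0130 kcal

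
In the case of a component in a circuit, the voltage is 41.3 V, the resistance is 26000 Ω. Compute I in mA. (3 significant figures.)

1.59 mA

Rearranging V = I·R for I: I = V/R.
V = 41.3 V; R = 26000 Ω.
I = 0.001588 A
0.001588 A × (1 mA / 0.001000 A) = 1.588 mA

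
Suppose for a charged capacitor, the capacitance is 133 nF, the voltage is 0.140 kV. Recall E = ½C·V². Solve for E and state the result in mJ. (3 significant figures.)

E is given directly by: E = ½CV².
C = 133 nF = 1.330×10^-7 F; V = 0.140 kV = 140.0 V.
E = 0.001303 J  (the unit combination reduces to kg·m²/s² = J)
0.001303 J × (1 mJ / 0.001000 J) = 1.303 mJ

1.30 mJ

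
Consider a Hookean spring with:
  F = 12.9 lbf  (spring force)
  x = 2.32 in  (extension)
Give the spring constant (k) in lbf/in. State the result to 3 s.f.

Rearranging: k = F/x.
F = 12.9 lbf = 57.38 N; x = 2.32 in = 0.05893 m.
k = 973.8 N/m
973.8 N/m × (1 lbf/in / 175.1 N/m) = 5.560 lbf/in

5.56 lbf/in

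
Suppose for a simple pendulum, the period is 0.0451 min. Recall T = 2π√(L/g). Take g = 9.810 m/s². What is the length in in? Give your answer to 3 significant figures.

Rearranging: L = g·(T/2π)².
T = 0.0451 min = 2.706 s; g = 9.810 m/s².
L = 1.820 m
1.820 m × (1 in / 0.02540 m) = 71.64 in

71.6 in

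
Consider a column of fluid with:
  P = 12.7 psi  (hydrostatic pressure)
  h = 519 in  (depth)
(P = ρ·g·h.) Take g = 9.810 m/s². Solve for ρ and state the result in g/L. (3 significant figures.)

677 g/L

Solving P = ρ·g·h for ρ: ρ = P/(g·h).
P = 12.7 psi = 87563 Pa; h = 519 in = 13.18 m; g = 9.810 m/s².
ρ = 677.1 kg/m³
Since 1 g/L = 1 kg/m³, 677.1 g/L.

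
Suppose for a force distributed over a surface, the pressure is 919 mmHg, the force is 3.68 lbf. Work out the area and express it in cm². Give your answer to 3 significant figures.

1.34 cm²

Rearranging: A = F/P.
P = 919 mmHg = 1.225×10^5 Pa; F = 3.68 lbf = 16.37 N.
A = 1.336×10^-4 m²
1.336×10^-4 m² × (1 cm² / 1.000×10^-4 m²) = 1.336 cm²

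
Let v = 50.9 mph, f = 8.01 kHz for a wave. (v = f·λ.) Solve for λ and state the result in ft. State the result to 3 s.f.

0.00932 ft

Rearranging: λ = v/f.
v = 50.9 mph = 22.75 m/s; f = 8.01 kHz = 8010 Hz.
λ = 0.002841 m
0.002841 m × (1 ft / 0.3048 m) = 0.009320 ft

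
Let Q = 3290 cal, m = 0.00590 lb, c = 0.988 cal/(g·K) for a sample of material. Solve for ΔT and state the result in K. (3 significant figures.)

Solving Q = m·c·ΔT for ΔT: ΔT = Q/(m·c).
Q = 3290 cal = 13765 J; m = 0.00590 lb = 0.002676 kg; c = 0.988 cal/(g·K) = 4134 J/(kg·K).
ΔT = 1244 K

1240 K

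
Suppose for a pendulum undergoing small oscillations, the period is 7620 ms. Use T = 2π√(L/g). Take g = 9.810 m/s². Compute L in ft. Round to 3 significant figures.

47.3 ft

Rearranging: L = g·(T/2π)².
T = 7620 ms = 7.620 s; g = 9.810 m/s².
L = 14.43 m
14.43 m × (1 ft / 0.3048 m) = 47.34 ft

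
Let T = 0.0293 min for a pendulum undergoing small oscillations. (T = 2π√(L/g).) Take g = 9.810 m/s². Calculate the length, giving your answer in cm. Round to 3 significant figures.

76.8 cm

Rearranging T = 2π√(L/g) for L: L = g·(T/2π)².
T = 0.0293 min = 1.758 s; g = 9.810 m/s².
L = 0.7680 m
0.7680 m × (1 cm / 0.01000 m) = 76.80 cm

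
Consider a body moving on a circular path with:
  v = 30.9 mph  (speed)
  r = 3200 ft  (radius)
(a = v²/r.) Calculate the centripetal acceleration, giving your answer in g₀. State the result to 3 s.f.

0.0199 g₀

a is given directly by: a = v²/r.
v = 30.9 mph = 13.81 m/s; r = 3200 ft = 975.4 m.
a = 0.1956 m/s²
0.1956 m/s² × (1 g₀ / 9.807 m/s²) = 0.01995 g₀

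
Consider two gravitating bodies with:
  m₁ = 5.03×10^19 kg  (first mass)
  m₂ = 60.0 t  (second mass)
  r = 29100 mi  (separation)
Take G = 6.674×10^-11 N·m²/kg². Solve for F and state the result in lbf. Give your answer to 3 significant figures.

From Newton's law of gravitation: F = Gm₁m₂/r².
m₁ = 5.03×10^19 kg; m₂ = 60.0 t = 60000 kg; r = 29100 mi = 4.683×10^7 m; G = 6.674×10^-11 N·m²/kg².
F = 0.09184 N
0.09184 N × (1 lbf / 4.448 N) = 0.02065 lbf

0.0206 lbf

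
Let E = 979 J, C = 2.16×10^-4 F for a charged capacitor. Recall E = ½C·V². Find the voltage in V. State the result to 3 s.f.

Rearranging: V = √(2E/C).
E = 979 J; C = 2.16×10^-4 F.
V = 3011 V

3010 V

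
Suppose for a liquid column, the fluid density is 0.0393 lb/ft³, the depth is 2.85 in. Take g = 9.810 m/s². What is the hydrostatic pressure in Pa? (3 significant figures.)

Directly: P = ρgh.
ρ = 0.0393 lb/ft³ = 0.6295 kg/m³; h = 2.85 in = 0.07239 m; g = 9.810 m/s².
P = 0.4471 Pa  (the unit combination reduces to kg/(m·s²) = Pa)

0.447 Pa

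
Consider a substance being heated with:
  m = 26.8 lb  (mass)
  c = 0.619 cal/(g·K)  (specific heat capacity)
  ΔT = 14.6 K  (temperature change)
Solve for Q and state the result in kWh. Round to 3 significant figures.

Directly: Q = mcΔT.
m = 26.8 lb = 12.16 kg; c = 0.619 cal/(g·K) = 2590 J/(kg·K); ΔT = 14.6 K.
Q = 4.597×10^5 J  (the unit combination reduces to kg·m²/s² = J)
4.597×10^5 J × (1 kWh / 3.600×10^6 J) = 0.1277 kWh

0.128 kWh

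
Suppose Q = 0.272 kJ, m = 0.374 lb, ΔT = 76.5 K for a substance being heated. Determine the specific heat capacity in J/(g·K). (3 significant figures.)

Rearranging Q = m·c·ΔT for c: c = Q/(m·ΔT).
Q = 0.272 kJ = 272.0 J; m = 0.374 lb = 0.1696 kg; ΔT = 76.5 K.
c = 20.96 J/(kg·K)
20.96 J/(kg·K) × (1 J/(g·K) / 1000 J/(kg·K)) = 0.02096 J/(g·K)

0.0210 J/(g·K)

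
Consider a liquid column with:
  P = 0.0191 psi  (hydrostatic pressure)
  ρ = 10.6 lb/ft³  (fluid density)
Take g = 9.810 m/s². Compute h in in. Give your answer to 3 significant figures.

Rearranging P = ρ·g·h for h: h = P/(ρ·g).
P = 0.0191 psi = 131.7 Pa; ρ = 10.6 lb/ft³ = 169.8 kg/m³; g = 9.810 m/s².
h = 0.07906 m
0.07906 m × (1 in / 0.02540 m) = 3.113 in

3.11 in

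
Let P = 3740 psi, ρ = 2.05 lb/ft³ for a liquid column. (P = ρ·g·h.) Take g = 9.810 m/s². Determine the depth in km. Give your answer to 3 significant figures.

Solving P = ρ·g·h for h: h = P/(ρ·g).
P = 3740 psi = 2.579×10^7 Pa; ρ = 2.05 lb/ft³ = 32.84 kg/m³; g = 9.810 m/s².
h = 80047 m
80047 m × (1 km / 1000 m) = 80.05 km

80.0 km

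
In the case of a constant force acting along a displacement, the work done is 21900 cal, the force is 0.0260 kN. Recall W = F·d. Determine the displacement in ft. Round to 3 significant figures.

Rearranging: d = W/F.
W = 21900 cal = 91630 J; F = 0.0260 kN = 26.00 N.
d = 3524 m
3524 m × (1 ft / 0.3048 m) = 11562 ft

11600 ft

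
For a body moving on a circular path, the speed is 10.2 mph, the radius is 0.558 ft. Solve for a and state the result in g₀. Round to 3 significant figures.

Directly: a = v²/r.
v = 10.2 mph = 4.560 m/s; r = 0.558 ft = 0.1701 m.
a = 122.2 m/s²
122.2 m/s² × (1 g₀ / 9.807 m/s²) = 12.47 g₀

12.5 g₀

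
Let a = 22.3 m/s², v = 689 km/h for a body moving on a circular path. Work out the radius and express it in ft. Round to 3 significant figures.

5390 ft

Rearranging: r = v²/a.
a = 22.3 m/s²; v = 689 km/h = 191.4 m/s.
r = 1643 m
1643 m × (1 ft / 0.3048 m) = 5389 ft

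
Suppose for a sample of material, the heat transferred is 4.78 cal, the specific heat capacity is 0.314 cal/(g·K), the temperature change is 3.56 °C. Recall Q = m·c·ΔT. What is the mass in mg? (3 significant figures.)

Rearranging: m = Q/(c·ΔT).
Q = 4.78 cal = 20.00 J; c = 0.314 cal/(g·K) = 1314 J/(kg·K); ΔT = 3.56 °C = 3.560 K.
m = 0.004276 kg
0.004276 kg × (1 mg / 1.000×10^-6 kg) = 4276 mg

4280 mg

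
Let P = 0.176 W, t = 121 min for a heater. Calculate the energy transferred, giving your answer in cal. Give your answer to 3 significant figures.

305 cal

Rearranging: W = P·t.
P = 0.176 W; t = 121 min = 7260 s.
W = 1278 J
1278 J × (1 cal / 4.184 J) = 305.4 cal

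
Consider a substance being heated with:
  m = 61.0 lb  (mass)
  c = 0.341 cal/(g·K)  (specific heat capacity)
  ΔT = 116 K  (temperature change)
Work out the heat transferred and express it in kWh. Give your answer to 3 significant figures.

Q is given directly by: Q = mcΔT.
m = 61.0 lb = 27.67 kg; c = 0.341 cal/(g·K) = 1427 J/(kg·K); ΔT = 116 K.
Q = 4.579×10^6 J
4.579×10^6 J × (1 kWh / 3.600×10^6 J) = 1.272 kWh

1.27 kWh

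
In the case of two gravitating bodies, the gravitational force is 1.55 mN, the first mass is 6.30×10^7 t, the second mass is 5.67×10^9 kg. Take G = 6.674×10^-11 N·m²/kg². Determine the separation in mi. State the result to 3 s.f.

2440 mi

From Newton's law of gravitation: r = √(G·m₁m₂/F).
F = 1.55 mN = 0.001550 N; m₁ = 6.30×10^7 t = 6.300×10^10 kg; m₂ = 5.67×10^9 kg; G = 6.674×10^-11 N·m²/kg².
r = 3.922×10^6 m
3.922×10^6 m × (1 mi / 1609 m) = 2437 mi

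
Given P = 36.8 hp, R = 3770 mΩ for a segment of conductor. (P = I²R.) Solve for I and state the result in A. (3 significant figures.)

Solving P = I²R for I: I = √(P/R).
P = 36.8 hp = 27442 W; R = 3770 mΩ = 3.770 Ω.
I = 85.32 A

85.3 A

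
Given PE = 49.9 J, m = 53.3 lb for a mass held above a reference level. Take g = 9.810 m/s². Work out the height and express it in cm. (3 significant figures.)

21.0 cm

Solving PE = m·g·h for h: h = PE/(m·g).
PE = 49.9 J; m = 53.3 lb = 24.18 kg; g = 9.810 m/s².
h = 0.2104 m
0.2104 m × (1 cm / 0.01000 m) = 21.04 cm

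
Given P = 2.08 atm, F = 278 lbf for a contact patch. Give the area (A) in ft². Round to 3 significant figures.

0.0632 ft²

Rearranging P = F/A for A: A = F/P.
P = 2.08 atm = 2.108×10^5 Pa; F = 278 lbf = 1237 N.
A = 0.005867 m²
0.005867 m² × (1 ft² / 0.09290 m²) = 0.06316 ft²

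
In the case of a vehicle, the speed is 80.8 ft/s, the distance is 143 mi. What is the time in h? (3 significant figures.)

Solving v = d/t for t: t = d/v.
v = 80.8 ft/s = 24.63 m/s; d = 143 mi = 2.301×10^5 m.
t = 9345 s
9345 s × (1 h / 3600 s) = 2.596 h

2.60 h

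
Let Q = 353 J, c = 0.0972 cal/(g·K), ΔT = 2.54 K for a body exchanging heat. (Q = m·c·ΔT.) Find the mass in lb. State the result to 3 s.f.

Rearranging Q = m·c·ΔT for m: m = Q/(c·ΔT).
Q = 353 J; c = 0.0972 cal/(g·K) = 406.7 J/(kg·K); ΔT = 2.54 K.
m = 0.3417 kg
0.3417 kg × (1 lb / 0.4536 kg) = 0.7534 lb

0.753 lb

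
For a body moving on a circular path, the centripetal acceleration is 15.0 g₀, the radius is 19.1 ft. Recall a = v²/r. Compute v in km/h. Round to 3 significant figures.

105 km/h

Rearranging: v = √(a·r).
a = 15.0 g₀ = 147.1 m/s²; r = 19.1 ft = 5.822 m.
v = 29.26 m/s
29.26 m/s × (1 km/h / 0.2778 m/s) = 105.3 km/h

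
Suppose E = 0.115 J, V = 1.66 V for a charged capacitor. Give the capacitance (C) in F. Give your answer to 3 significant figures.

Solving E = ½C·V² for C: C = 2E/V².
E = 0.115 J; V = 1.66 V.
C = 0.08347 F

0.0835 F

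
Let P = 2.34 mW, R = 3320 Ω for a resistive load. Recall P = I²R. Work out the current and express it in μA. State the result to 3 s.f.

840 μA

Solving P = I²R for I: I = √(P/R).
P = 2.34 mW = 0.002340 W; R = 3320 Ω.
I = 8.395×10^-4 A
8.395×10^-4 A × (1 μA / 1.000×10^-6 A) = 839.5 μA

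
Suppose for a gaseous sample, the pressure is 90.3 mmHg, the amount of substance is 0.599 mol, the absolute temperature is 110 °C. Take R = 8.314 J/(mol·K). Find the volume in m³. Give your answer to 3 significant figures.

From the ideal-gas law: V = nRT/P.
P = 90.3 mmHg = 12039 Pa; n = 0.599 mol; T = 110 °C = 383.1 K; R = 8.314 J/(mol·K).
V = 0.1585 m³

0.158 m³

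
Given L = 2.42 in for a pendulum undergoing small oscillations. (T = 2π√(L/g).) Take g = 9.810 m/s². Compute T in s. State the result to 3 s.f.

Directly: T = 2π√(L/g).
L = 2.42 in = 0.06147 m; g = 9.810 m/s².
T = 0.4974 s

0.497 s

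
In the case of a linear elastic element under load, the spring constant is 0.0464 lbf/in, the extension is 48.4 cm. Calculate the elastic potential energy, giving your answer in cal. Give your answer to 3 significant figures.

Directly: U = ½kx².
k = 0.0464 lbf/in = 8.126 N/m; x = 48.4 cm = 0.4840 m.
U = 0.9518 J  (the unit combination reduces to kg·m²/s² = J)
0.9518 J × (1 cal / 4.184 J) = 0.2275 cal

0.227 cal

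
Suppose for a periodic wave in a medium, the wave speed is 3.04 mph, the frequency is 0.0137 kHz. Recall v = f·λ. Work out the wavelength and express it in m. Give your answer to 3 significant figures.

Rearranging v = f·λ for λ: λ = v/f.
v = 3.04 mph = 1.359 m/s; f = 0.0137 kHz = 13.70 Hz.
λ = 0.09920 m

0.0992 m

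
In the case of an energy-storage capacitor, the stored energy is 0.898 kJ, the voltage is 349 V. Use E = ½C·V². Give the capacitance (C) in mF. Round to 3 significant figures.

Rearranging E = ½C·V² for C: C = 2E/V².
E = 0.898 kJ = 898.0 J; V = 349 V.
C = 0.01475 F
0.01475 F × (1 mF / 0.001000 F) = 14.75 mF

14.7 mF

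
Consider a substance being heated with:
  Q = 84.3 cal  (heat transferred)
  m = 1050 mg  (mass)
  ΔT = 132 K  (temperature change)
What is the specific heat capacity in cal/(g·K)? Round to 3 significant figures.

0.608 cal/(g·K)

Rearranging Q = m·c·ΔT for c: c = Q/(m·ΔT).
Q = 84.3 cal = 352.7 J; m = 1050 mg = 0.001050 kg; ΔT = 132 K.
c = 2545 J/(kg·K)
2545 J/(kg·K) × (1 cal/(g·K) / 4184 J/(kg·K)) = 0.6082 cal/(g·K)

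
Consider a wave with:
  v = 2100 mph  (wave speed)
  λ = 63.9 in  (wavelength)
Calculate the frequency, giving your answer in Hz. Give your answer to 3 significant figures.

Solving v = f·λ for f: f = v/λ.
v = 2100 mph = 938.8 m/s; λ = 63.9 in = 1.623 m.
f = 578.4 Hz

578 Hz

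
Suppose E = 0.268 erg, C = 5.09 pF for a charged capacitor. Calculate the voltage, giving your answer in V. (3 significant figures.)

103 V

Solving E = ½C·V² for V: V = √(2E/C).
E = 0.268 erg = 2.680×10^-8 J; C = 5.09 pF = 5.090×10^-12 F.
V = 102.6 V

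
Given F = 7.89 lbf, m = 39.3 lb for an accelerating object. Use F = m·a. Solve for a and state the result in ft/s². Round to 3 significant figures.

6.46 ft/s²

From Newton's second law: a = F/m.
F = 7.89 lbf = 35.10 N; m = 39.3 lb = 17.83 kg.
a = 1.969 m/s²
1.969 m/s² × (1 ft/s² / 0.3048 m/s²) = 6.459 ft/s²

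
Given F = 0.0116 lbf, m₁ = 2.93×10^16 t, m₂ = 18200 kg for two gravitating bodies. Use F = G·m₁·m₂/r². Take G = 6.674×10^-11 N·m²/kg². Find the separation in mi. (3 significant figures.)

From Newton's law of gravitation: r = √(G·m₁m₂/F).
F = 0.0116 lbf = 0.05160 N; m₁ = 2.93×10^16 t = 2.930×10^19 kg; m₂ = 18200 kg; G = 6.674×10^-11 N·m²/kg².
r = 2.626×10^7 m
2.626×10^7 m × (1 mi / 1609 m) = 16319 mi

16300 mi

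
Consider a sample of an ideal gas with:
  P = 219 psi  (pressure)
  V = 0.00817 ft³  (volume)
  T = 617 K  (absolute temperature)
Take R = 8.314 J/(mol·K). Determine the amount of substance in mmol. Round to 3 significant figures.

68.1 mmol

Rearranging PV = nRT for n: n = PV/(RT).
P = 219 psi = 1.510×10^6 Pa; V = 0.00817 ft³ = 2.313×10^-4 m³; T = 617 K; R = 8.314 J/(mol·K).
n = 0.06810 mol
0.06810 mol × (1 mmol / 0.001000 mol) = 68.10 mmol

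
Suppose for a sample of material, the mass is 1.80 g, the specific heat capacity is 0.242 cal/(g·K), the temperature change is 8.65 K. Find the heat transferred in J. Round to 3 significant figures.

Directly: Q = mcΔT.
m = 1.80 g = 0.001800 kg; c = 0.242 cal/(g·K) = 1013 J/(kg·K); ΔT = 8.65 K.
Q = 15.77 J  (the unit combination reduces to kg·m²/s² = J)

15.8 J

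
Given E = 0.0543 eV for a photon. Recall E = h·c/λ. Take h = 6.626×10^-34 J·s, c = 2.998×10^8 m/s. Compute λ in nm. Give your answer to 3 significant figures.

Rearranging: λ = hc/E.
E = 0.0543 eV = 8.700×10^-21 J; h = 6.626×10^-34 J·s; c = 2.998×10^8 m/s.
λ = 2.283×10^-5 m
2.283×10^-5 m × (1 nm / 1.000×10^-9 m) = 22834 nm

22800 nm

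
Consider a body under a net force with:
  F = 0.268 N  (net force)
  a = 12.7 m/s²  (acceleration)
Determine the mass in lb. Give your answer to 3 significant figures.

0.0465 lb

Rearranging: m = F/a.
F = 0.268 N; a = 12.7 m/s².
m = 0.02110 kg
0.02110 kg × (1 lb / 0.4536 kg) = 0.04652 lb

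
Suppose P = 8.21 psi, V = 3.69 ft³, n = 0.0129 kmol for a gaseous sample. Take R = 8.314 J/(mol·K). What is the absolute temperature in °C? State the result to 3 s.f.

-218 °C

From the ideal-gas law: T = PV/(nR).
P = 8.21 psi = 56606 Pa; V = 3.69 ft³ = 0.1045 m³; n = 0.0129 kmol = 12.90 mol; R = 8.314 J/(mol·K).
T = 55.15 K
55.15 K − 273.15 = -218.0 °C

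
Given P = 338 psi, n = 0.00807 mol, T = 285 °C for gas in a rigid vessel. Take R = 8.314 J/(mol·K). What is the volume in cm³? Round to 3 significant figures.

From the ideal-gas law: V = nRT/P.
P = 338 psi = 2.330×10^6 Pa; n = 0.00807 mol; T = 285 °C = 558.1 K; R = 8.314 J/(mol·K).
V = 1.607×10^-5 m³
1.607×10^-5 m³ × (1 cm³ / 1.000×10^-6 m³) = 16.07 cm³

16.1 cm³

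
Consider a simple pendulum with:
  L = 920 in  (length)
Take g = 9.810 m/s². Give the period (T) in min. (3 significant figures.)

0.162 min

Directly: T = 2π√(L/g).
L = 920 in = 23.37 m; g = 9.810 m/s².
T = 9.697 s
9.697 s × (1 min / 60.00 s) = 0.1616 min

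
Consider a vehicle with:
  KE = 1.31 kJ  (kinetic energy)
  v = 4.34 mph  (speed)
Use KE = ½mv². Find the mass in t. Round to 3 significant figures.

Rearranging: m = 2·KE/v².
KE = 1.31 kJ = 1310 J; v = 4.34 mph = 1.940 m/s.
m = 696.0 kg
696.0 kg × (1 t / 1000 kg) = 0.6960 t

0.696 t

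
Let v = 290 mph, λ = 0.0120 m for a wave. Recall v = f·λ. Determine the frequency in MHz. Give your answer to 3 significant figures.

Solving v = f·λ for f: f = v/λ.
v = 290 mph = 129.6 m/s; λ = 0.0120 m.
f = 10803 Hz
10803 Hz × (1 MHz / 1.000×10^6 Hz) = 0.01080 MHz

0.0108 MHz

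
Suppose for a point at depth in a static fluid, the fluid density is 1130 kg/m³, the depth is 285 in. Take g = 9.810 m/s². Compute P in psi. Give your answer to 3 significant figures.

11.6 psi

P is given directly by: P = ρgh.
ρ = 1130 kg/m³; h = 285 in = 7.239 m; g = 9.810 m/s².
P = 80246 Pa
80246 Pa × (1 psi / 6895 Pa) = 11.64 psi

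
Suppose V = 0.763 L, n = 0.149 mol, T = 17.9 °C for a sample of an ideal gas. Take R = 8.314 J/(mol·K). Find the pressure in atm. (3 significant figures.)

4.66 atm

From the ideal-gas law: P = nRT/V.
V = 0.763 L = 7.630×10^-4 m³; n = 0.149 mol; T = 17.9 °C = 291.0 K; R = 8.314 J/(mol·K).
P = 4.725×10^5 Pa
4.725×10^5 Pa × (1 atm / 1.013×10^5 Pa) = 4.664 atm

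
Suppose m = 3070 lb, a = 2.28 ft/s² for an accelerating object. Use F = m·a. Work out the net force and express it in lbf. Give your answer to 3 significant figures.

218 lbf

F is given directly by: F = m·a.
m = 3070 lb = 1393 kg; a = 2.28 ft/s² = 0.6949 m/s².
F = 967.7 N  (the unit combination reduces to kg·m/s² = N)
967.7 N × (1 lbf / 4.448 N) = 217.6 lbf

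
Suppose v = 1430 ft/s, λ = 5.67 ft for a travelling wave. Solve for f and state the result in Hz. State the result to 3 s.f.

252 Hz

Solving v = f·λ for f: f = v/λ.
v = 1430 ft/s = 435.9 m/s; λ = 5.67 ft = 1.728 m.
f = 252.2 Hz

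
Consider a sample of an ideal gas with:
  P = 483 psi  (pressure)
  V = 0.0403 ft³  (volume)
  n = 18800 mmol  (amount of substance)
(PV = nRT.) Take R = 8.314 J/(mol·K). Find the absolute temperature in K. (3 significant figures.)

24.3 K

Rearranging: T = PV/(nR).
P = 483 psi = 3.330×10^6 Pa; V = 0.0403 ft³ = 0.001141 m³; n = 18800 mmol = 18.80 mol; R = 8.314 J/(mol·K).
T = 24.31 K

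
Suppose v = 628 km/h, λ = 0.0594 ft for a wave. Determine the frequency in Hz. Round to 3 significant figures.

9640 Hz

Solving v = f·λ for f: f = v/λ.
v = 628 km/h = 174.4 m/s; λ = 0.0594 ft = 0.01811 m.
f = 9635 Hz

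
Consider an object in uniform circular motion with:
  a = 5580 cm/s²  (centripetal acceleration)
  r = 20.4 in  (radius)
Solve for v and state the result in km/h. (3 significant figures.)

19.4 km/h

Solving a = v²/r for v: v = √(a·r).
a = 5580 cm/s² = 55.80 m/s²; r = 20.4 in = 0.5182 m.
v = 5.377 m/s
5.377 m/s × (1 km/h / 0.2778 m/s) = 19.36 km/h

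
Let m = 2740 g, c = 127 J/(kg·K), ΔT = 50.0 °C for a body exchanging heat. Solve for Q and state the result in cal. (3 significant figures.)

4160 cal

Q is given directly by: Q = mcΔT.
m = 2740 g = 2.740 kg; c = 127 J/(kg·K); ΔT = 50.0 °C = 50.00 K.
Q = 17399 J
17399 J × (1 cal / 4.184 J) = 4158 cal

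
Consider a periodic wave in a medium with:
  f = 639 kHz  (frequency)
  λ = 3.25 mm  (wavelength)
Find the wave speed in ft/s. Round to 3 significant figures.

6810 ft/s

Directly: v = fλ.
f = 639 kHz = 6.390×10^5 Hz; λ = 3.25 mm = 0.003250 m.
v = 2077 m/s
2077 m/s × (1 ft/s / 0.3048 m/s) = 6813 ft/s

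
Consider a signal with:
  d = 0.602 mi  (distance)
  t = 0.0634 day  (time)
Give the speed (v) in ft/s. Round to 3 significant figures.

0.580 ft/s

Directly: v = d/t.
d = 0.602 mi = 968.8 m; t = 0.0634 day = 5478 s.
v = 0.1769 m/s
0.1769 m/s × (1 ft/s / 0.3048 m/s) = 0.5803 ft/s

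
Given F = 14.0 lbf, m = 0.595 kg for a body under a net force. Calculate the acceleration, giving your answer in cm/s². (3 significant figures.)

From Newton's second law: a = F/m.
F = 14.0 lbf = 62.28 N; m = 0.595 kg.
a = 104.7 m/s²
104.7 m/s² × (1 cm/s² / 0.01000 m/s²) = 10466 cm/s²

10500 cm/s²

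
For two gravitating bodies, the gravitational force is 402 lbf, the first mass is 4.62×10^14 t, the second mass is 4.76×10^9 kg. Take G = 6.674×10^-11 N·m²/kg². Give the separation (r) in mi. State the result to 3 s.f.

5630 mi

Solving F = G·m₁·m₂/r² for r: r = √(G·m₁m₂/F).
F = 402 lbf = 1788 N; m₁ = 4.62×10^14 t = 4.620×10^17 kg; m₂ = 4.76×10^9 kg; G = 6.674×10^-11 N·m²/kg².
r = 9.060×10^6 m
9.060×10^6 m × (1 mi / 1609 m) = 5629 mi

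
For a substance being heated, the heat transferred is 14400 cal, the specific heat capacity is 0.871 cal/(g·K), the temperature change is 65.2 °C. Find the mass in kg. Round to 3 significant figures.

Rearranging: m = Q/(c·ΔT).
Q = 14400 cal = 60250 J; c = 0.871 cal/(g·K) = 3644 J/(kg·K); ΔT = 65.2 °C = 65.20 K.
m = 0.2536 kg

0.254 kg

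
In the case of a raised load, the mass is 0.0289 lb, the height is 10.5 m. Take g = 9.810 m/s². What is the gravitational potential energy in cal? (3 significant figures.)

Directly: PE = mgh.
m = 0.0289 lb = 0.01311 kg; h = 10.5 m; g = 9.810 m/s².
PE = 1.350 J
1.350 J × (1 cal / 4.184 J) = 0.3227 cal

0.323 cal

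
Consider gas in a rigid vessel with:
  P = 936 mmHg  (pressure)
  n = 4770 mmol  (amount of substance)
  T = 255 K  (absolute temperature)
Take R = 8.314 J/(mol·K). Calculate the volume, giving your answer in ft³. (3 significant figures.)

2.86 ft³

Solving PV = nRT for V: V = nRT/P.
P = 936 mmHg = 1.248×10^5 Pa; n = 4770 mmol = 4.770 mol; T = 255 K; R = 8.314 J/(mol·K).
V = 0.08104 m³
0.08104 m³ × (1 ft³ / 0.02832 m³) = 2.862 ft³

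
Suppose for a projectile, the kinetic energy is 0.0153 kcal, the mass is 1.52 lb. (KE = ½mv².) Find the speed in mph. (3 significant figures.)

Rearranging: v = √(2·KE/m).
KE = 0.0153 kcal = 64.02 J; m = 1.52 lb = 0.6895 kg.
v = 13.63 m/s
13.63 m/s × (1 mph / 0.4470 m/s) = 30.48 mph

30.5 mph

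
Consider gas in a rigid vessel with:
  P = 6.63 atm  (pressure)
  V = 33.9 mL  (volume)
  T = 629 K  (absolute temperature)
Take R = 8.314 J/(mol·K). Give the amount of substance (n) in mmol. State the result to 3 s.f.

4.35 mmol

From the ideal-gas law: n = PV/(RT).
P = 6.63 atm = 6.718×10^5 Pa; V = 33.9 mL = 3.390×10^-5 m³; T = 629 K; R = 8.314 J/(mol·K).
n = 0.004355 mol
0.004355 mol × (1 mmol / 0.001000 mol) = 4.355 mmol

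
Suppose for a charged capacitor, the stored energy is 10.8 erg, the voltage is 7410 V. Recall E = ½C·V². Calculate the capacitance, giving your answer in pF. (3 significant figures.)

0.0393 pF

Solving E = ½C·V² for C: C = 2E/V².
E = 10.8 erg = 1.080×10^-6 J; V = 7410 V.
C = 3.934×10^-14 F
3.934×10^-14 F × (1 pF / 1.000×10^-12 F) = 0.03934 pF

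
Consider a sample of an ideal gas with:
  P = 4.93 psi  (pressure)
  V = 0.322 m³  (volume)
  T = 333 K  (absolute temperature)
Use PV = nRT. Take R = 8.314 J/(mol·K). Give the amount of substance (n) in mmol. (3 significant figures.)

3950 mmol

From the ideal-gas law: n = PV/(RT).
P = 4.93 psi = 33991 Pa; V = 0.322 m³; T = 333 K; R = 8.314 J/(mol·K).
n = 3.953 mol
3.953 mol × (1 mmol / 0.001000 mol) = 3953 mmol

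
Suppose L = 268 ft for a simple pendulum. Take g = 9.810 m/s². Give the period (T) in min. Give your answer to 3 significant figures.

0.302 min

Directly: T = 2π√(L/g).
L = 268 ft = 81.69 m; g = 9.810 m/s².
T = 18.13 s
18.13 s × (1 min / 60.00 s) = 0.3022 min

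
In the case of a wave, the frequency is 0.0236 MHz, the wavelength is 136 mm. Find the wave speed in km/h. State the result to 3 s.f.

11600 km/h

Directly: v = fλ.
f = 0.0236 MHz = 23600 Hz; λ = 136 mm = 0.1360 m.
v = 3210 m/s
3210 m/s × (1 km/h / 0.2778 m/s) = 11555 km/h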